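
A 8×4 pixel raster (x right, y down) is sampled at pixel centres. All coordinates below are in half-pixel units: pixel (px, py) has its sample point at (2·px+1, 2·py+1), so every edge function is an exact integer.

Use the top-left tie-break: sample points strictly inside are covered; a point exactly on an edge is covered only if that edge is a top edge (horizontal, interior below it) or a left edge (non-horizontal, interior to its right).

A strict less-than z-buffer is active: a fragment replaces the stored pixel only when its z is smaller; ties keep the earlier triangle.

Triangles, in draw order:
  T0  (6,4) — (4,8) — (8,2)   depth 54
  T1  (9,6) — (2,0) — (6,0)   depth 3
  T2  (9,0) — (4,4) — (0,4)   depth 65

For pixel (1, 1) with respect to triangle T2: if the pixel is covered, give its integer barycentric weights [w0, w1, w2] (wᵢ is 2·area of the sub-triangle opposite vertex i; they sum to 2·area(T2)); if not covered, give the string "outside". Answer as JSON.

T0:
  2·area = 4  (B↔C swapped to make it positive)
  edge (6, 4)→(8, 2): d=(2,-2) top-left  bias=+0
  edge (8, 2)→(4, 8): d=(-4,6) right/bottom  bias=-1
  edge (4, 8)→(6, 4): d=(2,-4) top-left  bias=+0
    (4,0)@(9, 1): e=[0,-2,6] → .  [on edge]
    (3,1)@(7, 3): e=[0,2,2] → X  [on edge]
    (4,1)@(9, 3): e=[4,-10,10] → .
    (2,2)@(5, 5): e=[0,6,-2] → .  [on edge]
    (3,2)@(7, 5): e=[4,-6,6] → .
    (1,3)@(3, 7): e=[0,10,-6] → .  [on edge]
  covered (1 px):
    . . . . . . . .
    . . . X . . . .
    . . . . . . . .
    . . . . . . . .
T1:
  2·area = 24
  edge (9, 6)→(2, 0): d=(-7,-6) top-left  bias=+0
  edge (2, 0)→(6, 0): d=(4,0) top-left  bias=+0
  edge (6, 0)→(9, 6): d=(3,6) right/bottom  bias=-1
    (2,0)@(5, 1): e=[11,4,9] → X
    (3,0)@(7, 1): e=[23,4,-3] → .
    (2,1)@(5, 3): e=[-3,12,15] → .
    (3,1)@(7, 3): e=[9,12,3] → X
    (4,1)@(9, 3): e=[21,12,-9] → .
    (3,2)@(7, 5): e=[-5,20,9] → .
  covered (2 px):
    . . X . . . . .
    . . . X . . . .
    . . . . . . . .
    . . . . . . . .
T2:
  2·area = 16
  edge (9, 0)→(4, 4): d=(-5,4) right/bottom  bias=-1
  edge (4, 4)→(0, 4): d=(-4,0) right/bottom  bias=-1
  edge (0, 4)→(9, 0): d=(9,-4) top-left  bias=+0
    (3,0)@(7, 1): e=[3,12,1] → X
    (4,0)@(9, 1): e=[-5,12,9] → .
    (1,1)@(3, 3): e=[9,4,3] → X
    (2,1)@(5, 3): e=[1,4,11] → X
    (3,1)@(7, 3): e=[-7,4,19] → .
    (1,2)@(3, 5): e=[-1,-4,21] → .
    (2,2)@(5, 5): e=[-9,-4,29] → .
  covered (3 px):
    . . . X . . . .
    . X X . . . . .
    . . . . . . . .
    . . . . . . . .

Answer: [4,3,9]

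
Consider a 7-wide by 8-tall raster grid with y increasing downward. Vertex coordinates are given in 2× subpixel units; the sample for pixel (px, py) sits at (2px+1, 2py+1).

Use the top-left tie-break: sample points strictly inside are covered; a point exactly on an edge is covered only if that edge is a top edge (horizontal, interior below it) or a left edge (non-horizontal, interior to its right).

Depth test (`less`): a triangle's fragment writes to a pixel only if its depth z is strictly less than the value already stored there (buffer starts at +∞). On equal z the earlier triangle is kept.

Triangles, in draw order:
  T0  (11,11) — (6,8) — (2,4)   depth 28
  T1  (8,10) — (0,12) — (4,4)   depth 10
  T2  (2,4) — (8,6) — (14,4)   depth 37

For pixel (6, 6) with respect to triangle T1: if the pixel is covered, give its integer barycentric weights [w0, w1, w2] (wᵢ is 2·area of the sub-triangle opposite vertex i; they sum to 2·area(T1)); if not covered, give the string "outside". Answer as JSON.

T0:
  2·area = 8
  edge (11, 11)→(6, 8): d=(-5,-3) top-left  bias=+0
  edge (6, 8)→(2, 4): d=(-4,-4) top-left  bias=+0
  edge (2, 4)→(11, 11): d=(9,7) right/bottom  bias=-1
    (0,1)@(1, 3): e=[10,0,-2] → ·  [on edge]
    (0,2)@(1, 5): e=[0,-8,16] → ·  [on edge]
    (1,2)@(3, 5): e=[6,0,2] → █  [on edge]
    (2,2)@(5, 5): e=[12,8,-12] → ·
    (1,3)@(3, 7): e=[-4,-8,20] → ·
    (2,3)@(5, 7): e=[2,0,6] → █  [on edge]
    (3,3)@(7, 7): e=[8,8,-8] → ·
    (2,4)@(5, 9): e=[-8,-8,24] → ·
    (3,4)@(7, 9): e=[-2,0,10] → ·  [on edge]
    (4,5)@(9, 11): e=[-6,0,14] → ·  [on edge]
    (5,5)@(11, 11): e=[0,8,0] → ·  [on edge]
    (5,6)@(11, 13): e=[-10,0,18] → ·  [on edge]
    (6,7)@(13, 15): e=[-14,0,22] → ·  [on edge]
  covered (2 px):
    · · · · · · ·
    · · · · · · ·
    · █ · · · · ·
    · · █ · · · ·
    · · · · · · ·
    · · · · · · ·
    · · · · · · ·
    · · · · · · ·
T1:
  2·area = 56
  edge (8, 10)→(0, 12): d=(-8,2) right/bottom  bias=-1
  edge (0, 12)→(4, 4): d=(4,-8) top-left  bias=+0
  edge (4, 4)→(8, 10): d=(4,6) right/bottom  bias=-1
    (1,3)@(3, 7): e=[34,4,18] → █
    (2,3)@(5, 7): e=[30,20,6] → █
    (3,3)@(7, 7): e=[26,36,-6] → ·
    (1,4)@(3, 9): e=[18,12,26] → █
    (3,4)@(7, 9): e=[10,44,2] → █
    (4,4)@(9, 9): e=[6,60,-10] → ·
    (0,5)@(1, 11): e=[6,4,46] → █
    (2,5)@(5, 11): e=[-2,36,22] → ·
    (3,5)@(7, 11): e=[-6,52,10] → ·
    (0,6)@(1, 13): e=[-10,12,54] → ·
    (1,6)@(3, 13): e=[-14,28,42] → ·
  covered (7 px):
    · · · · · · ·
    · · · · · · ·
    · · · · · · ·
    · █ █ · · · ·
    · █ █ █ · · ·
    █ █ · · · · ·
    · · · · · · ·
    · · · · · · ·
T2:
  2·area = 24  (B↔C swapped to make it positive)
  edge (2, 4)→(14, 4): d=(12,0) top-left  bias=+0
  edge (14, 4)→(8, 6): d=(-6,2) right/bottom  bias=-1
  edge (8, 6)→(2, 4): d=(-6,-2) top-left  bias=+0
    (2,2)@(5, 5): e=[12,12,0] → █  [on edge]
    (3,2)@(7, 5): e=[12,8,4] → █
    (4,2)@(9, 5): e=[12,4,8] → █
    (5,2)@(11, 5): e=[12,0,12] → ·  [on edge]
    (2,3)@(5, 7): e=[36,0,-12] → ·  [on edge]
    (3,3)@(7, 7): e=[36,-4,-8] → ·
    (4,3)@(9, 7): e=[36,-8,-4] → ·
    (5,3)@(11, 7): e=[36,-12,0] → ·  [on edge]
  covered (3 px):
    · · · · · · ·
    · · · · · · ·
    · · █ █ █ · ·
    · · · · · · ·
    · · · · · · ·
    · · · · · · ·
    · · · · · · ·
    · · · · · · ·

Result: "outside"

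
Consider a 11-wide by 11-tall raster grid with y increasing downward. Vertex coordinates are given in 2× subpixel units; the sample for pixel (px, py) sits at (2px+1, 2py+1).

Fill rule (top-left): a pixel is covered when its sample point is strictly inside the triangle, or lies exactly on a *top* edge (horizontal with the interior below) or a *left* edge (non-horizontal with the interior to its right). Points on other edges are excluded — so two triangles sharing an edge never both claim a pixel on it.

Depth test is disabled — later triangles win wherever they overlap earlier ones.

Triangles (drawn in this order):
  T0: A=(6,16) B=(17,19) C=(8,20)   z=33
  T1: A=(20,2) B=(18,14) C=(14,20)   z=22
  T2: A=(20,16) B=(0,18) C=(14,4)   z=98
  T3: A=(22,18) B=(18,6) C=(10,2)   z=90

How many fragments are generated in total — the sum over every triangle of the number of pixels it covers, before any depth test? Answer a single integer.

T0:
  2·area = 38
  edge (6, 16)→(17, 19): d=(11,3) right/bottom  bias=-1
  edge (17, 19)→(8, 20): d=(-9,1) right/bottom  bias=-1
  edge (8, 20)→(6, 16): d=(-2,-4) top-left  bias=+0
    (3,8)@(7, 17): e=[8,28,2] → #
    (4,8)@(9, 17): e=[2,26,10] → #
    (5,8)@(11, 17): e=[-4,24,18] → ·
    (3,9)@(7, 19): e=[30,10,-2] → ·
    (4,9)@(9, 19): e=[24,8,6] → #
    (5,9)@(11, 19): e=[18,6,14] → #
    (6,9)@(13, 19): e=[12,4,22] → #
    (7,9)@(15, 19): e=[6,2,30] → #
    (8,9)@(17, 19): e=[0,0,38] → ·  [on edge]
    (4,10)@(9, 21): e=[46,-10,2] → ·
    (5,10)@(11, 21): e=[40,-12,10] → ·
    (6,10)@(13, 21): e=[34,-14,18] → ·
  covered (6 px):
    · · · · · · · · · · ·
    · · · · · · · · · · ·
    · · · · · · · · · · ·
    · · · · · · · · · · ·
    · · · · · · · · · · ·
    · · · · · · · · · · ·
    · · · · · · · · · · ·
    · · · · · · · · · · ·
    · · · # # · · · · · ·
    · · · · # # # # · · ·
    · · · · · · · · · · ·
T1:
  2·area = 36
  edge (20, 2)→(18, 14): d=(-2,12) right/bottom  bias=-1
  edge (18, 14)→(14, 20): d=(-4,6) right/bottom  bias=-1
  edge (14, 20)→(20, 2): d=(6,-18) top-left  bias=+0
    (9,2)@(19, 5): e=[6,30,0] → #  [on edge]
    (10,2)@(21, 5): e=[-18,18,36] → ·
    (9,3)@(19, 7): e=[2,22,12] → #
    (10,3)@(21, 7): e=[-22,10,48] → ·
    (9,4)@(19, 9): e=[-2,14,24] → ·
    (8,5)@(17, 11): e=[18,18,0] → #  [on edge]
    (9,5)@(19, 11): e=[-6,6,36] → ·
    (8,6)@(17, 13): e=[14,10,12] → #
    (9,6)@(19, 13): e=[-10,-2,48] → ·
    (8,7)@(17, 15): e=[10,2,24] → #
    (9,7)@(19, 15): e=[-14,-10,60] → ·
    (7,8)@(15, 17): e=[30,6,0] → #  [on edge]
  covered (6 px):
    · · · · · · · · · · ·
    · · · · · · · · · · ·
    · · · · · · · · · # ·
    · · · · · · · · · # ·
    · · · · · · · · · · ·
    · · · · · · · · # · ·
    · · · · · · · · # · ·
    · · · · · · · · # · ·
    · · · · · · · # · · ·
    · · · · · · · · · · ·
    · · · · · · · · · · ·
T2:
  2·area = 252
  edge (20, 16)→(0, 18): d=(-20,2) right/bottom  bias=-1
  edge (0, 18)→(14, 4): d=(14,-14) top-left  bias=+0
  edge (14, 4)→(20, 16): d=(6,12) right/bottom  bias=-1
    (8,0)@(17, 1): e=[306,0,-54] → ·  [on edge]
    (7,1)@(15, 3): e=[270,0,-18] → ·  [on edge]
    (6,2)@(13, 5): e=[234,0,18] → #  [on edge]
    (7,2)@(15, 5): e=[230,28,-6] → ·
    (5,3)@(11, 7): e=[198,0,54] → #  [on edge]
    (7,3)@(15, 7): e=[190,56,6] → #
    (8,3)@(17, 7): e=[186,84,-18] → ·
    (4,4)@(9, 9): e=[162,0,90] → #  [on edge]
    (8,4)@(17, 9): e=[146,112,-6] → ·
    (3,5)@(7, 11): e=[126,0,126] → #  [on edge]
    (8,5)@(17, 11): e=[106,140,6] → #
    (9,5)@(19, 11): e=[102,168,-18] → ·
    (2,6)@(5, 13): e=[90,0,162] → #  [on edge]
    (1,7)@(3, 15): e=[54,0,198] → #  [on edge]
    (0,8)@(1, 17): e=[18,0,234] → #  [on edge]
  covered (35 px):
    · · · · · · · · · · ·
    · · · · · · · · · · ·
    · · · · · · # · · · ·
    · · · · · # # # · · ·
    · · · · # # # # · · ·
    · · · # # # # # # · ·
    · · # # # # # # # · ·
    · # # # # # # # # # ·
    # # # # # · · · · · ·
    · · · · · · · · · · ·
    · · · · · · · · · · ·
T3:
  2·area = 80  (B↔C swapped to make it positive)
  edge (22, 18)→(10, 2): d=(-12,-16) top-left  bias=+0
  edge (10, 2)→(18, 6): d=(8,4) right/bottom  bias=-1
  edge (18, 6)→(22, 18): d=(4,12) right/bottom  bias=-1
    (5,1)@(11, 3): e=[4,4,72] → #
    (6,1)@(13, 3): e=[36,-4,48] → ·
    (8,1)@(17, 3): e=[100,-20,0] → ·  [on edge]
    (5,2)@(11, 5): e=[-20,20,80] → ·
    (6,2)@(13, 5): e=[12,12,56] → #
    (7,2)@(15, 5): e=[44,4,32] → #
    (8,2)@(17, 5): e=[76,-4,8] → ·
    (6,3)@(13, 7): e=[-12,28,64] → ·
    (7,3)@(15, 7): e=[20,20,40] → #
    (8,3)@(17, 7): e=[52,12,16] → #
    (9,3)@(19, 7): e=[84,4,-8] → ·
    (7,4)@(15, 9): e=[-4,36,48] → ·
    (9,4)@(19, 9): e=[60,20,0] → ·  [on edge]
    (10,7)@(21, 15): e=[20,60,0] → ·  [on edge]
  covered (9 px):
    · · · · · · · · · · ·
    · · · · · # · · · · ·
    · · · · · · # # · · ·
    · · · · · · · # # · ·
    · · · · · · · · # · ·
    · · · · · · · · # # ·
    · · · · · · · · · # ·
    · · · · · · · · · · ·
    · · · · · · · · · · ·
    · · · · · · · · · · ·
    · · · · · · · · · · ·

Final: 56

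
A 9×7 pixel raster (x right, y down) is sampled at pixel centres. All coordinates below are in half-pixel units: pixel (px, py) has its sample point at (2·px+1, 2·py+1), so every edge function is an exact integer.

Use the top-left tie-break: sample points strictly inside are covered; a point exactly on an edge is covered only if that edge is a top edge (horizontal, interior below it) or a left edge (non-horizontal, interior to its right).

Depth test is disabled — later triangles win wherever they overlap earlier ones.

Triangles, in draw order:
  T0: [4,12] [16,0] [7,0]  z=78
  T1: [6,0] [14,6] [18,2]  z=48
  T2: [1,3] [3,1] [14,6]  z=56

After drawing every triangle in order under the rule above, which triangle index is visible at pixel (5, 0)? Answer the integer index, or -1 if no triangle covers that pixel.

T0:
  2·area = 108  (B↔C swapped to make it positive)
  edge (4, 12)→(7, 0): d=(3,-12) top-left  bias=+0
  edge (7, 0)→(16, 0): d=(9,0) top-left  bias=+0
  edge (16, 0)→(4, 12): d=(-12,12) right/bottom  bias=-1
    (3,0)@(7, 1): e=[3,9,96] → █
    (4,0)@(9, 1): e=[27,9,72] → █
    (5,0)@(11, 1): e=[51,9,48] → █
    (6,0)@(13, 1): e=[75,9,24] → █
    (7,0)@(15, 1): e=[99,9,0] → ·  [on edge]
    (3,1)@(7, 3): e=[9,27,72] → █
    (6,1)@(13, 3): e=[81,27,0] → ·  [on edge]
    (3,2)@(7, 5): e=[15,45,48] → █
    (5,2)@(11, 5): e=[63,45,0] → ·  [on edge]
    (3,3)@(7, 7): e=[21,63,24] → █
    (4,3)@(9, 7): e=[45,63,0] → ·  [on edge]
    (2,4)@(5, 9): e=[3,81,24] → █
    (3,4)@(7, 9): e=[27,81,0] → ·  [on edge]
    (2,5)@(5, 11): e=[9,99,0] → ·  [on edge]
    (1,6)@(3, 13): e=[-9,117,0] → ·  [on edge]
  covered (11 px):
    · · · █ █ █ █ · ·
    · · · █ █ █ · · ·
    · · · █ █ · · · ·
    · · · █ · · · · ·
    · · █ · · · · · ·
    · · · · · · · · ·
    · · · · · · · · ·
T1:
  2·area = 56  (B↔C swapped to make it positive)
  edge (6, 0)→(18, 2): d=(12,2) right/bottom  bias=-1
  edge (18, 2)→(14, 6): d=(-4,4) right/bottom  bias=-1
  edge (14, 6)→(6, 0): d=(-8,-6) top-left  bias=+0
    (4,0)@(9, 1): e=[6,40,10] → █
    (5,0)@(11, 1): e=[2,32,22] → █
    (6,0)@(13, 1): e=[-2,24,34] → ·
    (4,1)@(9, 3): e=[30,32,-6] → ·
    (5,1)@(11, 3): e=[26,24,6] → █
    (6,1)@(13, 3): e=[22,16,18] → █
    (7,1)@(15, 3): e=[18,8,30] → █
    (8,1)@(17, 3): e=[14,0,42] → ·  [on edge]
    (5,2)@(11, 5): e=[50,16,-10] → ·
    (6,2)@(13, 5): e=[46,8,2] → █
    (7,2)@(15, 5): e=[42,0,14] → ·  [on edge]
    (6,3)@(13, 7): e=[70,0,-14] → ·  [on edge]
    (5,4)@(11, 9): e=[98,0,-42] → ·  [on edge]
    (4,5)@(9, 11): e=[126,0,-70] → ·  [on edge]
    (3,6)@(7, 13): e=[154,0,-98] → ·  [on edge]
  covered (6 px):
    · · · · █ █ · · ·
    · · · · · █ █ █ ·
    · · · · · · █ · ·
    · · · · · · · · ·
    · · · · · · · · ·
    · · · · · · · · ·
    · · · · · · · · ·
T2:
  2·area = 32
  edge (1, 3)→(3, 1): d=(2,-2) top-left  bias=+0
  edge (3, 1)→(14, 6): d=(11,5) right/bottom  bias=-1
  edge (14, 6)→(1, 3): d=(-13,-3) top-left  bias=+0
    (1,0)@(3, 1): e=[0,0,32] → ·  [on edge]
    (0,1)@(1, 3): e=[0,32,0] → █  [on edge]
    (1,1)@(3, 3): e=[4,22,6] → █
    (2,1)@(5, 3): e=[8,12,12] → █
    (3,1)@(7, 3): e=[12,2,18] → █
    (4,1)@(9, 3): e=[16,-8,24] → ·
    (0,2)@(1, 5): e=[4,54,-26] → ·
    (1,2)@(3, 5): e=[8,44,-20] → ·
    (2,2)@(5, 5): e=[12,34,-14] → ·
    (3,2)@(7, 5): e=[16,24,-8] → ·
    (5,2)@(11, 5): e=[24,4,4] → █
    (6,2)@(13, 5): e=[28,-6,10] → ·
  covered (5 px):
    · · · · · · · · ·
    █ █ █ █ · · · · ·
    · · · · · █ · · ·
    · · · · · · · · ·
    · · · · · · · · ·
    · · · · · · · · ·
    · · · · · · · · ·

Z-buffer (winner per pixel, '.' = empty):
  . . . 0 1 1 0 . .
  2 2 2 2 0 1 1 1 .
  . . . 0 0 2 1 . .
  . . . 0 . . . . .
  . . 0 . . . . . .
  . . . . . . . . .
  . . . . . . . . .

Final: 1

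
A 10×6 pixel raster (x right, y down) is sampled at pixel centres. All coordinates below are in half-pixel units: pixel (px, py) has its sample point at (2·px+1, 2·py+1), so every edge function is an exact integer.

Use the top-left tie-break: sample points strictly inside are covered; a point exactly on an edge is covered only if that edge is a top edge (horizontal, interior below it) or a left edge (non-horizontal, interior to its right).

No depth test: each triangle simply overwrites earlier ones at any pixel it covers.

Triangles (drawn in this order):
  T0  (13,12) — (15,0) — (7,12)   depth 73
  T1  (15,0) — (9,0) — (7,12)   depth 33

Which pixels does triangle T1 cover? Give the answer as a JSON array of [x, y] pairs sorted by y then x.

T0:
  2·area = 72  (B↔C swapped to make it positive)
  edge (13, 12)→(7, 12): d=(-6,0) right/bottom  bias=-1
  edge (7, 12)→(15, 0): d=(8,-12) top-left  bias=+0
  edge (15, 0)→(13, 12): d=(-2,12) right/bottom  bias=-1
    (6,1)@(13, 3): e=[54,0,18] → █  [on edge]
    (7,1)@(15, 3): e=[54,24,-6] → ·
    (6,2)@(13, 5): e=[42,16,14] → █
    (7,2)@(15, 5): e=[42,40,-10] → ·
    (5,3)@(11, 7): e=[30,8,34] → █
    (7,3)@(15, 7): e=[30,56,-14] → ·
    (4,4)@(9, 9): e=[18,0,54] → █  [on edge]
    (7,4)@(15, 9): e=[18,72,-18] → ·
    (4,5)@(9, 11): e=[6,16,50] → █
    (7,5)@(15, 11): e=[6,88,-22] → ·
  covered (10 px):
    · · · · · · · · · ·
    · · · · · · █ · · ·
    · · · · · · █ · · ·
    · · · · · █ █ · · ·
    · · · · █ █ █ · · ·
    · · · · █ █ █ · · ·
T1:
  2·area = 72  (B↔C swapped to make it positive)
  edge (15, 0)→(7, 12): d=(-8,12) right/bottom  bias=-1
  edge (7, 12)→(9, 0): d=(2,-12) top-left  bias=+0
  edge (9, 0)→(15, 0): d=(6,0) top-left  bias=+0
    (4,0)@(9, 1): e=[64,2,6] → █
    (5,0)@(11, 1): e=[40,26,6] → █
    (6,0)@(13, 1): e=[16,50,6] → █
    (7,0)@(15, 1): e=[-8,74,6] → ·
    (4,1)@(9, 3): e=[48,6,18] → █
    (6,1)@(13, 3): e=[0,54,18] → ·  [on edge]
    (4,2)@(9, 5): e=[32,10,30] → █
    (6,2)@(13, 5): e=[-16,58,30] → ·
    (4,3)@(9, 7): e=[16,14,42] → █
    (5,3)@(11, 7): e=[-8,38,42] → ·
    (4,4)@(9, 9): e=[0,18,54] → ·  [on edge]
  covered (8 px):
    · · · · █ █ █ · · ·
    · · · · █ █ · · · ·
    · · · · █ █ · · · ·
    · · · · █ · · · · ·
    · · · · · · · · · ·
    · · · · · · · · · ·

Answer: [[4,0],[5,0],[6,0],[4,1],[5,1],[4,2],[5,2],[4,3]]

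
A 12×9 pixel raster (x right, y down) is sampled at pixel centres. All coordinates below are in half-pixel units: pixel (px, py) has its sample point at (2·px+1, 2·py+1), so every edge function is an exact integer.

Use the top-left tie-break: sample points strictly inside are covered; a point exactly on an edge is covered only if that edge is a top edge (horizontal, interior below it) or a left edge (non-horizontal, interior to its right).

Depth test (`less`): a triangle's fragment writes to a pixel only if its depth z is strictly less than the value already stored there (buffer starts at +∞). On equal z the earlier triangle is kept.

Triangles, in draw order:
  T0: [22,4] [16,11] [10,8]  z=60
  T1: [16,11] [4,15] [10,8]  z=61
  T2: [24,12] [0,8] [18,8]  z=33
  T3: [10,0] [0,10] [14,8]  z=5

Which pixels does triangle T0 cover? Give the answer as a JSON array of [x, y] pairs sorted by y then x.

T0:
  2·area = 60
  edge (22, 4)→(16, 11): d=(-6,7) right/bottom  bias=-1
  edge (16, 11)→(10, 8): d=(-6,-3) top-left  bias=+0
  edge (10, 8)→(22, 4): d=(12,-4) top-left  bias=+0
    (9,2)@(19, 5): e=[15,45,0] → █  [on edge]
    (10,2)@(21, 5): e=[1,51,8] → █
    (11,2)@(23, 5): e=[-13,57,16] → ·
    (6,3)@(13, 7): e=[45,15,0] → █  [on edge]
    (7,3)@(15, 7): e=[31,21,8] → █
    (8,3)@(17, 7): e=[17,27,16] → █
    (10,3)@(21, 7): e=[-11,39,32] → ·
    (3,4)@(7, 9): e=[75,-15,0] → ·  [on edge]
    (6,4)@(13, 9): e=[33,3,24] → █
    (9,4)@(19, 9): e=[-9,21,48] → ·
    (0,5)@(1, 11): e=[105,-45,0] → ·  [on edge]
    (6,5)@(13, 11): e=[21,-9,48] → ·
  covered (9 px):
    · · · · · · · · · · · ·
    · · · · · · · · · · · ·
    · · · · · · · · · █ █ ·
    · · · · · · █ █ █ █ · ·
    · · · · · · █ █ █ · · ·
    · · · · · · · · · · · ·
    · · · · · · · · · · · ·
    · · · · · · · · · · · ·
    · · · · · · · · · · · ·
T1:
  2·area = 60
  edge (16, 11)→(4, 15): d=(-12,4) right/bottom  bias=-1
  edge (4, 15)→(10, 8): d=(6,-7) top-left  bias=+0
  edge (10, 8)→(16, 11): d=(6,3) right/bottom  bias=-1
    (5,4)@(11, 9): e=[44,13,3] → █
    (6,4)@(13, 9): e=[36,27,-3] → ·
    (4,5)@(9, 11): e=[28,11,21] → █
    (6,5)@(13, 11): e=[12,39,9] → █
    (7,5)@(15, 11): e=[4,53,3] → █
    (8,5)@(17, 11): e=[-4,67,-3] → ·
    (3,6)@(7, 13): e=[12,9,39] → █
    (5,6)@(11, 13): e=[-4,37,27] → ·
    (6,6)@(13, 13): e=[-12,51,21] → ·
    (7,6)@(15, 13): e=[-20,65,15] → ·
    (3,7)@(7, 15): e=[-12,21,51] → ·
    (4,7)@(9, 15): e=[-20,35,45] → ·
  covered (7 px):
    · · · · · · · · · · · ·
    · · · · · · · · · · · ·
    · · · · · · · · · · · ·
    · · · · · · · · · · · ·
    · · · · · █ · · · · · ·
    · · · · █ █ █ █ · · · ·
    · · · █ █ · · · · · · ·
    · · · · · · · · · · · ·
    · · · · · · · · · · · ·
T2:
  2·area = 72
  edge (24, 12)→(0, 8): d=(-24,-4) top-left  bias=+0
  edge (0, 8)→(18, 8): d=(18,0) top-left  bias=+0
  edge (18, 8)→(24, 12): d=(6,4) right/bottom  bias=-1
    (3,4)@(7, 9): e=[4,18,50] → █
    (4,4)@(9, 9): e=[12,18,42] → █
    (5,4)@(11, 9): e=[20,18,34] → █
    (6,4)@(13, 9): e=[28,18,26] → █
    (7,4)@(15, 9): e=[36,18,18] → █
    (8,4)@(17, 9): e=[44,18,10] → █
    (9,4)@(19, 9): e=[52,18,2] → █
    (10,4)@(21, 9): e=[60,18,-6] → ·
    (3,5)@(7, 11): e=[-44,54,62] → ·
    (4,5)@(9, 11): e=[-36,54,54] → ·
    (5,5)@(11, 11): e=[-28,54,46] → ·
    (6,5)@(13, 11): e=[-20,54,38] → ·
  covered (9 px):
    · · · · · · · · · · · ·
    · · · · · · · · · · · ·
    · · · · · · · · · · · ·
    · · · · · · · · · · · ·
    · · · █ █ █ █ █ █ █ · ·
    · · · · · · · · · █ █ ·
    · · · · · · · · · · · ·
    · · · · · · · · · · · ·
    · · · · · · · · · · · ·
T3:
  2·area = 120  (B↔C swapped to make it positive)
  edge (10, 0)→(14, 8): d=(4,8) right/bottom  bias=-1
  edge (14, 8)→(0, 10): d=(-14,2) right/bottom  bias=-1
  edge (0, 10)→(10, 0): d=(10,-10) top-left  bias=+0
    (4,0)@(9, 1): e=[12,108,0] → █  [on edge]
    (5,0)@(11, 1): e=[-4,104,20] → ·
    (3,1)@(7, 3): e=[36,84,0] → █  [on edge]
    (5,1)@(11, 3): e=[4,76,40] → █
    (6,1)@(13, 3): e=[-12,72,60] → ·
    (2,2)@(5, 5): e=[60,60,0] → █  [on edge]
    (6,2)@(13, 5): e=[-4,44,80] → ·
    (1,3)@(3, 7): e=[84,36,0] → █  [on edge]
    (6,3)@(13, 7): e=[4,16,100] → █
    (7,3)@(15, 7): e=[-12,12,120] → ·
    (10,3)@(21, 7): e=[-60,0,180] → ·  [on edge]
    (0,4)@(1, 9): e=[108,12,0] → █  [on edge]
    (3,4)@(7, 9): e=[60,0,60] → ·  [on edge]
  covered (17 px):
    · · · · █ · · · · · · ·
    · · · █ █ █ · · · · · ·
    · · █ █ █ █ · · · · · ·
    · █ █ █ █ █ █ · · · · ·
    █ █ █ · · · · · · · · ·
    · · · · · · · · · · · ·
    · · · · · · · · · · · ·
    · · · · · · · · · · · ·
    · · · · · · · · · · · ·

Final: [[9,2],[10,2],[6,3],[7,3],[8,3],[9,3],[6,4],[7,4],[8,4]]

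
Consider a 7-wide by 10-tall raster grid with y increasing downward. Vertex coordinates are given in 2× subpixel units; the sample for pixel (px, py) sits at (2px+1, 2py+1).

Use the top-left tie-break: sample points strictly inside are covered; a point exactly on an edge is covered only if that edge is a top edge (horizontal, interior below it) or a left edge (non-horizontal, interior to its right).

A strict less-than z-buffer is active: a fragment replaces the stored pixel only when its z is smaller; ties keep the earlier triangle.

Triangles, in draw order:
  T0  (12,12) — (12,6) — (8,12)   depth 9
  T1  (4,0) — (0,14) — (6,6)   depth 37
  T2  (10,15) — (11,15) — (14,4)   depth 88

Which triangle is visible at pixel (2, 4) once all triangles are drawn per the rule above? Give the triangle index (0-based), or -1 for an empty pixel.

T0:
  2·area = 24  (B↔C swapped to make it positive)
  edge (12, 12)→(8, 12): d=(-4,0) right/bottom  bias=-1
  edge (8, 12)→(12, 6): d=(4,-6) top-left  bias=+0
  edge (12, 6)→(12, 12): d=(0,6) right/bottom  bias=-1
    (5,4)@(11, 9): e=[12,6,6] → #
    (6,4)@(13, 9): e=[12,18,-6] → ·
    (4,5)@(9, 11): e=[4,2,18] → #
    (6,5)@(13, 11): e=[4,26,-6] → ·
    (4,6)@(9, 13): e=[-4,10,18] → ·
    (5,6)@(11, 13): e=[-4,22,6] → ·
  covered (3 px):
    · · · · · · ·
    · · · · · · ·
    · · · · · · ·
    · · · · · · ·
    · · · · · # ·
    · · · · # # ·
    · · · · · · ·
    · · · · · · ·
    · · · · · · ·
    · · · · · · ·
T1:
  2·area = 52  (B↔C swapped to make it positive)
  edge (4, 0)→(6, 6): d=(2,6) right/bottom  bias=-1
  edge (6, 6)→(0, 14): d=(-6,8) right/bottom  bias=-1
  edge (0, 14)→(4, 0): d=(4,-14) top-left  bias=+0
    (2,1)@(5, 3): e=[0,26,26] → ·  [on edge]
    (1,2)@(3, 5): e=[16,30,6] → #
    (2,2)@(5, 5): e=[4,14,34] → #
    (3,2)@(7, 5): e=[-8,-2,62] → ·
    (1,3)@(3, 7): e=[20,18,14] → #
    (3,3)@(7, 7): e=[-4,-14,70] → ·
    (1,4)@(3, 9): e=[24,6,22] → #
    (2,4)@(5, 9): e=[12,-10,50] → ·
    (3,4)@(7, 9): e=[0,-26,78] → ·  [on edge]
    (0,5)@(1, 11): e=[40,10,2] → #
    (1,5)@(3, 11): e=[28,-6,30] → ·
    (0,6)@(1, 13): e=[44,-2,10] → ·
    (4,7)@(9, 15): e=[0,-78,130] → ·  [on edge]
  covered (6 px):
    · · · · · · ·
    · · · · · · ·
    · # # · · · ·
    · # # · · · ·
    · # · · · · ·
    # · · · · · ·
    · · · · · · ·
    · · · · · · ·
    · · · · · · ·
    · · · · · · ·
T2:
  2·area = 11  (B↔C swapped to make it positive)
  edge (10, 15)→(14, 4): d=(4,-11) top-left  bias=+0
  edge (14, 4)→(11, 15): d=(-3,11) right/bottom  bias=-1
  edge (11, 15)→(10, 15): d=(-1,0) right/bottom  bias=-1
    (6,3)@(13, 7): e=[1,2,8] → #
    (6,4)@(13, 9): e=[9,-4,6] → ·
    (5,6)@(11, 13): e=[3,6,2] → #
    (6,6)@(13, 13): e=[25,-16,2] → ·
    (0,7)@(1, 15): e=[-99,110,0] → ·  [on edge]
    (1,7)@(3, 15): e=[-77,88,0] → ·  [on edge]
    (2,7)@(5, 15): e=[-55,66,0] → ·  [on edge]
    (3,7)@(7, 15): e=[-33,44,0] → ·  [on edge]
    (4,7)@(9, 15): e=[-11,22,0] → ·  [on edge]
    (5,7)@(11, 15): e=[11,0,0] → ·  [on edge]
    (6,7)@(13, 15): e=[33,-22,0] → ·  [on edge]
  covered (2 px):
    · · · · · · ·
    · · · · · · ·
    · · · · · · ·
    · · · · · · #
    · · · · · · ·
    · · · · · · ·
    · · · · · # ·
    · · · · · · ·
    · · · · · · ·
    · · · · · · ·

Z-buffer (winner per pixel, '.' = empty):
  . . . . . . .
  . . . . . . .
  . 1 1 . . . .
  . 1 1 . . . 2
  . 1 . . . 0 .
  1 . . . 0 0 .
  . . . . . 2 .
  . . . . . . .
  . . . . . . .
  . . . . . . .

Answer: -1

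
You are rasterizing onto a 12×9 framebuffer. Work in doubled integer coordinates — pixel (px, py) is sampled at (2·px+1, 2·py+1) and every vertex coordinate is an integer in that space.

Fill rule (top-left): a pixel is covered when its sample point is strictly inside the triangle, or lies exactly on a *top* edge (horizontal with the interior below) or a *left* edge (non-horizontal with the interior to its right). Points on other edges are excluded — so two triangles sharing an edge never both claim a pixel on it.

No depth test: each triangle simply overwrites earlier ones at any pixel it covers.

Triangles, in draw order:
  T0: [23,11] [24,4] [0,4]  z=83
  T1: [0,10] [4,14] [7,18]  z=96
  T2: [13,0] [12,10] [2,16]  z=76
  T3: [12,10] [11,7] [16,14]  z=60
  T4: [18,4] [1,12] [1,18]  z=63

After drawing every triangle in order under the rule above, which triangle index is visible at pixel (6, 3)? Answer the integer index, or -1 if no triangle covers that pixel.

T0:
  2·area = 168  (B↔C swapped to make it positive)
  edge (23, 11)→(0, 4): d=(-23,-7) top-left  bias=+0
  edge (0, 4)→(24, 4): d=(24,0) top-left  bias=+0
  edge (24, 4)→(23, 11): d=(-1,7) right/bottom  bias=-1
    (2,2)@(5, 5): e=[12,24,132] → #
    (3,2)@(7, 5): e=[26,24,118] → #
    (4,2)@(9, 5): e=[40,24,104] → #
    (5,2)@(11, 5): e=[54,24,90] → #
    (6,2)@(13, 5): e=[68,24,76] → #
    (7,2)@(15, 5): e=[82,24,62] → #
    (8,2)@(17, 5): e=[96,24,48] → #
    (9,2)@(19, 5): e=[110,24,34] → #
    (10,2)@(21, 5): e=[124,24,20] → #
    (11,2)@(23, 5): e=[138,24,6] → #
    (2,3)@(5, 7): e=[-34,72,130] → ·
    (3,3)@(7, 7): e=[-20,72,116] → ·
    (11,5)@(23, 11): e=[0,168,0] → ·  [on edge]
  covered (21 px):
    · · · · · · · · · · · ·
    · · · · · · · · · · · ·
    · · # # # # # # # # # #
    · · · · · # # # # # # #
    · · · · · · · · # # # #
    · · · · · · · · · · · ·
    · · · · · · · · · · · ·
    · · · · · · · · · · · ·
    · · · · · · · · · · · ·
T1:
  2·area = 4
  edge (0, 10)→(4, 14): d=(4,4) right/bottom  bias=-1
  edge (4, 14)→(7, 18): d=(3,4) right/bottom  bias=-1
  edge (7, 18)→(0, 10): d=(-7,-8) top-left  bias=+0
    (0,5)@(1, 11): e=[0,3,1] → ·  [on edge]
    (1,6)@(3, 13): e=[0,1,3] → ·  [on edge]
    (2,7)@(5, 15): e=[0,-1,5] → ·  [on edge]
    (3,8)@(7, 17): e=[0,-3,7] → ·  [on edge]
  covered (0 px):
    · · · · · · · · · · · ·
    · · · · · · · · · · · ·
    · · · · · · · · · · · ·
    · · · · · · · · · · · ·
    · · · · · · · · · · · ·
    · · · · · · · · · · · ·
    · · · · · · · · · · · ·
    · · · · · · · · · · · ·
    · · · · · · · · · · · ·
T2:
  2·area = 94
  edge (13, 0)→(12, 10): d=(-1,10) right/bottom  bias=-1
  edge (12, 10)→(2, 16): d=(-10,6) right/bottom  bias=-1
  edge (2, 16)→(13, 0): d=(11,-16) top-left  bias=+0
    (5,1)@(11, 3): e=[17,76,1] → #
    (6,1)@(13, 3): e=[-3,64,33] → ·
    (5,2)@(11, 5): e=[15,56,23] → #
    (6,2)@(13, 5): e=[-5,44,55] → ·
    (4,3)@(9, 7): e=[33,48,13] → #
    (6,3)@(13, 7): e=[-7,24,77] → ·
    (8,3)@(17, 7): e=[-47,0,141] → ·  [on edge]
    (3,4)@(7, 9): e=[51,40,3] → #
    (6,4)@(13, 9): e=[-9,4,99] → ·
    (3,5)@(7, 11): e=[49,20,25] → #
    (5,5)@(11, 11): e=[9,-4,89] → ·
    (2,6)@(5, 13): e=[67,12,15] → #
    (3,6)@(7, 13): e=[47,0,47] → ·  [on edge]
  covered (11 px):
    · · · · · · · · · · · ·
    · · · · · # · · · · · ·
    · · · · · # · · · · · ·
    · · · · # # · · · · · ·
    · · · # # # · · · · · ·
    · · · # # · · · · · · ·
    · · # · · · · · · · · ·
    · # · · · · · · · · · ·
    · · · · · · · · · · · ·
T3:
  2·area = 8
  edge (12, 10)→(11, 7): d=(-1,-3) top-left  bias=+0
  edge (11, 7)→(16, 14): d=(5,7) right/bottom  bias=-1
  edge (16, 14)→(12, 10): d=(-4,-4) top-left  bias=+0
    (1,0)@(3, 1): e=[-18,26,0] → ·  [on edge]
    (4,0)@(9, 1): e=[0,-16,24] → ·  [on edge]
    (2,1)@(5, 3): e=[-14,22,0] → ·  [on edge]
    (3,2)@(7, 5): e=[-10,18,0] → ·  [on edge]
    (4,3)@(9, 7): e=[-6,14,0] → ·  [on edge]
    (5,3)@(11, 7): e=[0,0,8] → ·  [on edge]
    (5,4)@(11, 9): e=[-2,10,0] → ·  [on edge]
    (6,5)@(13, 11): e=[2,6,0] → #  [on edge]
    (7,5)@(15, 11): e=[8,-8,8] → ·
    (6,6)@(13, 13): e=[0,16,-8] → ·  [on edge]
    (7,6)@(15, 13): e=[6,2,0] → #  [on edge]
    (8,6)@(17, 13): e=[12,-12,8] → ·
    (8,7)@(17, 15): e=[10,-2,0] → ·  [on edge]
    (9,8)@(19, 17): e=[14,-6,0] → ·  [on edge]
  covered (2 px):
    · · · · · · · · · · · ·
    · · · · · · · · · · · ·
    · · · · · · · · · · · ·
    · · · · · · · · · · · ·
    · · · · · · · · · · · ·
    · · · · · · # · · · · ·
    · · · · · · · # · · · ·
    · · · · · · · · · · · ·
    · · · · · · · · · · · ·
T4:
  2·area = 102  (B↔C swapped to make it positive)
  edge (18, 4)→(1, 18): d=(-17,14) right/bottom  bias=-1
  edge (1, 18)→(1, 12): d=(0,-6) top-left  bias=+0
  edge (1, 12)→(18, 4): d=(17,-8) top-left  bias=+0
    (0,0)@(1, 1): e=[289,0,-187] → ·  [on edge]
    (0,1)@(1, 3): e=[255,0,-153] → ·  [on edge]
    (0,2)@(1, 5): e=[221,0,-119] → ·  [on edge]
    (0,3)@(1, 7): e=[187,0,-85] → ·  [on edge]
    (6,3)@(13, 7): e=[19,72,11] → #
    (7,3)@(15, 7): e=[-9,84,27] → ·
    (0,4)@(1, 9): e=[153,0,-51] → ·  [on edge]
    (4,4)@(9, 9): e=[41,48,13] → #
    (5,4)@(11, 9): e=[13,60,29] → #
    (6,4)@(13, 9): e=[-15,72,45] → ·
    (0,5)@(1, 11): e=[119,0,-17] → ·  [on edge]
    (2,5)@(5, 11): e=[63,24,15] → #
    (0,6)@(1, 13): e=[85,0,17] → #  [on edge]
    (0,7)@(1, 15): e=[51,0,51] → #  [on edge]
    (0,8)@(1, 17): e=[17,0,85] → #  [on edge]
  covered (13 px):
    · · · · · · · · · · · ·
    · · · · · · · · · · · ·
    · · · · · · · · · · · ·
    · · · · · · # · · · · ·
    · · · · # # · · · · · ·
    · · # # # · · · · · · ·
    # # # # · · · · · · · ·
    # # · · · · · · · · · ·
    # · · · · · · · · · · ·

Z-buffer (winner per pixel, '.' = empty):
  . . . . . . . . . . . .
  . . . . . 2 . . . . . .
  . . 0 0 0 2 0 0 0 0 0 0
  . . . . 2 2 4 0 0 0 0 0
  . . . 2 4 4 . . 0 0 0 0
  . . 4 4 4 . 3 . . . . .
  4 4 4 4 . . . 3 . . . .
  4 4 . . . . . . . . . .
  4 . . . . . . . . . . .

Result: 4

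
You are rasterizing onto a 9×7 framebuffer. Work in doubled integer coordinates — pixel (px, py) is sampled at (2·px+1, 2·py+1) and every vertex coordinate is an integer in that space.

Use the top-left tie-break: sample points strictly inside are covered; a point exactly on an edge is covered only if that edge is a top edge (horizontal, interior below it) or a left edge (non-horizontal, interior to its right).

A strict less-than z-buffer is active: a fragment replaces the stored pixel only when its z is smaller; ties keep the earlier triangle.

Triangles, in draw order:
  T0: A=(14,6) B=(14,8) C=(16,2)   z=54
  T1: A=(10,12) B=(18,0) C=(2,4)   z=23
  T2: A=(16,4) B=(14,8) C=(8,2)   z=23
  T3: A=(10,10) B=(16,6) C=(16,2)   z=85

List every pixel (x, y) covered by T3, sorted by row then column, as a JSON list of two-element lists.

T0:
  2·area = 4  (B↔C swapped to make it positive)
  edge (14, 6)→(16, 2): d=(2,-4) top-left  bias=+0
  edge (16, 2)→(14, 8): d=(-2,6) right/bottom  bias=-1
  edge (14, 8)→(14, 6): d=(0,-2) top-left  bias=+0
    (7,2)@(15, 5): e=[2,0,2] → .  [on edge]
    (6,5)@(13, 11): e=[6,0,-2] → .  [on edge]
  covered (0 px):
    . . . . . . . . .
    . . . . . . . . .
    . . . . . . . . .
    . . . . . . . . .
    . . . . . . . . .
    . . . . . . . . .
    . . . . . . . . .
T1:
  2·area = 160  (B↔C swapped to make it positive)
  edge (10, 12)→(2, 4): d=(-8,-8) top-left  bias=+0
  edge (2, 4)→(18, 0): d=(16,-4) top-left  bias=+0
  edge (18, 0)→(10, 12): d=(-8,12) right/bottom  bias=-1
    (7,0)@(15, 1): e=[128,4,28] → X
    (8,0)@(17, 1): e=[144,12,4] → X
    (0,1)@(1, 3): e=[0,-20,180] → .  [on edge]
    (3,1)@(7, 3): e=[48,4,108] → X
    (4,1)@(9, 3): e=[64,12,84] → X
    (5,1)@(11, 3): e=[80,20,60] → X
    (6,1)@(13, 3): e=[96,28,36] → X
    (8,1)@(17, 3): e=[128,44,-12] → .
    (1,2)@(3, 5): e=[0,20,140] → X  [on edge]
    (2,2)@(5, 5): e=[16,28,116] → X
    (7,2)@(15, 5): e=[96,68,-4] → .
    (1,3)@(3, 7): e=[-16,52,124] → .
    (2,3)@(5, 7): e=[0,60,100] → X  [on edge]
    (3,4)@(7, 9): e=[0,100,60] → X  [on edge]
    (4,5)@(9, 11): e=[0,140,20] → X  [on edge]
    (5,6)@(11, 13): e=[0,180,-20] → .  [on edge]
  covered (22 px):
    . . . . . . . X X
    . . . X X X X X .
    . X X X X X X . .
    . . X X X X X . .
    . . . X X X . . .
    . . . . X . . . .
    . . . . . . . . .
T2:
  2·area = 36
  edge (16, 4)→(14, 8): d=(-2,4) right/bottom  bias=-1
  edge (14, 8)→(8, 2): d=(-6,-6) top-left  bias=+0
  edge (8, 2)→(16, 4): d=(8,2) right/bottom  bias=-1
    (3,0)@(7, 1): e=[42,0,-6] → .  [on edge]
    (4,1)@(9, 3): e=[30,0,6] → X  [on edge]
    (5,1)@(11, 3): e=[22,12,2] → X
    (6,1)@(13, 3): e=[14,24,-2] → .
    (4,2)@(9, 5): e=[26,-12,22] → .
    (5,2)@(11, 5): e=[18,0,18] → X  [on edge]
    (6,2)@(13, 5): e=[10,12,14] → X
    (7,2)@(15, 5): e=[2,24,10] → X
    (8,2)@(17, 5): e=[-6,36,6] → .
    (5,3)@(11, 7): e=[14,-12,34] → .
    (6,3)@(13, 7): e=[6,0,30] → X  [on edge]
    (7,3)@(15, 7): e=[-2,12,26] → .
    (7,4)@(15, 9): e=[-6,0,42] → .  [on edge]
    (8,5)@(17, 11): e=[-18,0,54] → .  [on edge]
  covered (6 px):
    . . . . . . . . .
    . . . . X X . . .
    . . . . . X X X .
    . . . . . . X . .
    . . . . . . . . .
    . . . . . . . . .
    . . . . . . . . .
T3:
  2·area = 24  (B↔C swapped to make it positive)
  edge (10, 10)→(16, 2): d=(6,-8) top-left  bias=+0
  edge (16, 2)→(16, 6): d=(0,4) right/bottom  bias=-1
  edge (16, 6)→(10, 10): d=(-6,4) right/bottom  bias=-1
    (7,2)@(15, 5): e=[10,4,10] → X
    (8,2)@(17, 5): e=[26,-4,2] → .
    (6,3)@(13, 7): e=[6,12,6] → X
    (7,3)@(15, 7): e=[22,4,-2] → .
    (5,4)@(11, 9): e=[2,20,2] → X
    (6,4)@(13, 9): e=[18,12,-6] → .
    (5,5)@(11, 11): e=[14,20,-10] → .
  covered (3 px):
    . . . . . . . . .
    . . . . . . . . .
    . . . . . . . X .
    . . . . . . X . .
    . . . . . X . . .
    . . . . . . . . .
    . . . . . . . . .

Result: [[7,2],[6,3],[5,4]]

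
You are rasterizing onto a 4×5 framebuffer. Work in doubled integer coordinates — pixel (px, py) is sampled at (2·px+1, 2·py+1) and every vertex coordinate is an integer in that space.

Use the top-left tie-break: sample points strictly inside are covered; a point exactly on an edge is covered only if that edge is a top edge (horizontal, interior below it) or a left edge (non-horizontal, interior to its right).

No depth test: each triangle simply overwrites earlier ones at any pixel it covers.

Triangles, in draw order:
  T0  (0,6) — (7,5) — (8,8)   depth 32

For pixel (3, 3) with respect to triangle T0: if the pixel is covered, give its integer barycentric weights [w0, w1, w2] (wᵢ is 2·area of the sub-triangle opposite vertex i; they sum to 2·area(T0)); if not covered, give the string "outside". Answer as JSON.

T0:
  2·area = 22
  edge (0, 6)→(7, 5): d=(7,-1) top-left  bias=+0
  edge (7, 5)→(8, 8): d=(1,3) right/bottom  bias=-1
  edge (8, 8)→(0, 6): d=(-8,-2) top-left  bias=+0
    (3,2)@(7, 5): e=[0,0,22] → .  [on edge]
    (2,3)@(5, 7): e=[12,8,2] → X
    (3,3)@(7, 7): e=[14,2,6] → X
    (2,4)@(5, 9): e=[26,10,-14] → .
    (3,4)@(7, 9): e=[28,4,-10] → .
  covered (2 px):
    . . . .
    . . . .
    . . . .
    . . X X
    . . . .

Final: [2,6,14]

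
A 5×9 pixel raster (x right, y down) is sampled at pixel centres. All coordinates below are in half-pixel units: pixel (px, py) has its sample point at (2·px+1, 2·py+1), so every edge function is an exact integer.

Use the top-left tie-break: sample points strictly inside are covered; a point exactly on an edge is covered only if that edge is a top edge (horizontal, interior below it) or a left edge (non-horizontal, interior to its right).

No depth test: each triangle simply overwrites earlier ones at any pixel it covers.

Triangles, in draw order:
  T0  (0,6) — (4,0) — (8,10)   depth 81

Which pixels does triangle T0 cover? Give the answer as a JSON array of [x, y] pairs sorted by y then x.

T0:
  2·area = 64
  edge (0, 6)→(4, 0): d=(4,-6) top-left  bias=+0
  edge (4, 0)→(8, 10): d=(4,10) right/bottom  bias=-1
  edge (8, 10)→(0, 6): d=(-8,-4) top-left  bias=+0
    (1,1)@(3, 3): e=[6,22,36] → █
    (2,1)@(5, 3): e=[18,2,44] → █
    (3,1)@(7, 3): e=[30,-18,52] → ·
    (0,2)@(1, 5): e=[2,50,12] → █
    (3,2)@(7, 5): e=[38,-10,36] → ·
    (0,3)@(1, 7): e=[10,58,-4] → ·
    (1,3)@(3, 7): e=[22,38,4] → █
    (3,3)@(7, 7): e=[46,-2,20] → ·
    (1,4)@(3, 9): e=[30,46,-12] → ·
    (2,4)@(5, 9): e=[42,26,-4] → ·
    (3,4)@(7, 9): e=[54,6,4] → █
    (4,4)@(9, 9): e=[66,-14,12] → ·
  covered (8 px):
    · · · · ·
    · █ █ · ·
    █ █ █ · ·
    · █ █ · ·
    · · · █ ·
    · · · · ·
    · · · · ·
    · · · · ·
    · · · · ·

Result: [[1,1],[2,1],[0,2],[1,2],[2,2],[1,3],[2,3],[3,4]]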